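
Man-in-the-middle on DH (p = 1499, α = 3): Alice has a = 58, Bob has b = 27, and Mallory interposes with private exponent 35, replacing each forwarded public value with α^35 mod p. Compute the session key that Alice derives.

1089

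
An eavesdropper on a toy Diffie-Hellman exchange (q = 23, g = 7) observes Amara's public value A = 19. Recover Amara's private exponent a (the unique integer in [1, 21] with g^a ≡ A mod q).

Try successive powers of 7 modulo 23:
7^1 ≡ 7
7^2 ≡ 3
7^3 ≡ 21
7^4 ≡ 9
7^5 ≡ 17
7^6 ≡ 4
7^7 ≡ 5
7^8 ≡ 12
7^9 ≡ 15
7^10 ≡ 13
7^11 ≡ 22
7^12 ≡ 16
7^13 ≡ 20
7^14 ≡ 2
7^15 ≡ 14
7^16 ≡ 6
7^17 ≡ 19
Found: a = 17.

17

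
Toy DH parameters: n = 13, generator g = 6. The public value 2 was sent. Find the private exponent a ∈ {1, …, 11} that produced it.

Try successive powers of 6 modulo 13:
6^1 ≡ 6
6^2 ≡ 10
6^3 ≡ 8
6^4 ≡ 9
6^5 ≡ 2
Found: a = 5.

5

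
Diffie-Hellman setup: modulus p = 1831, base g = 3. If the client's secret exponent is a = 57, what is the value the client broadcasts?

924

Public value = 3^57 mod 1831.
3^1 ≡ 3 (mod 1831)
3^2 = (3^1)^2 ≡ 3^2 = 9 ≡ 9 (mod 1831)
3^4 = (3^2)^2 ≡ 9^2 = 81 ≡ 81 (mod 1831)
3^8 = (3^4)^2 ≡ 81^2 = 6561 ≡ 1068 (mod 1831)
3^16 = (3^8)^2 ≡ 1068^2 = 1140624 ≡ 1742 (mod 1831)
3^32 = (3^16)^2 ≡ 1742^2 = 3034564 ≡ 597 (mod 1831)
3^57 = 3^32 · 3^16 · 3^8 · 3^1 ≡ 597 · 1742 · 1068 · 3 ≡ 924 (mod 1831).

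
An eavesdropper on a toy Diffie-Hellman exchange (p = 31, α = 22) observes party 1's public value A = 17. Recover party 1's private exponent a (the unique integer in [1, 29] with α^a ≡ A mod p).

11

Try successive powers of 22 modulo 31:
22^1 ≡ 22
22^2 ≡ 19
22^3 ≡ 15
22^4 ≡ 20
22^5 ≡ 6
22^6 ≡ 8
22^7 ≡ 21
22^8 ≡ 28
22^9 ≡ 27
22^10 ≡ 5
22^11 ≡ 17
Found: a = 11.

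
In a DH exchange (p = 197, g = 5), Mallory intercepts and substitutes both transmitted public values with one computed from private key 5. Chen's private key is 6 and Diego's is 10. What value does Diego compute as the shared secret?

127

Diego receives Mallory's public value M = 5^5 mod 197 instead of the honest one.
5^1 ≡ 5 (mod 197)
5^2 = (5^1)^2 ≡ 5^2 = 25 ≡ 25 (mod 197)
5^4 = (5^2)^2 ≡ 25^2 = 625 ≡ 34 (mod 197)
5^5 = 5^4 · 5^1 ≡ 34 · 5 ≡ 170 (mod 197).
So M = 170. Diego computes K = M^10 mod 197.
170^1 ≡ 170 (mod 197)
170^2 = (170^1)^2 ≡ 170^2 = 28900 ≡ 138 (mod 197)
170^4 = (170^2)^2 ≡ 138^2 = 19044 ≡ 132 (mod 197)
170^8 = (170^4)^2 ≡ 132^2 = 17424 ≡ 88 (mod 197)
170^10 = 170^8 · 170^2 ≡ 88 · 138 ≡ 127 (mod 197).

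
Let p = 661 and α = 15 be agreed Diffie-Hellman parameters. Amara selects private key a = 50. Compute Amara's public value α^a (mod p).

Public value = 15^50 (mod 661).
15^1 ≡ 15 (mod 661)
15^2 = (15^1)^2 ≡ 15^2 = 225 ≡ 225 (mod 661)
15^4 = (15^2)^2 ≡ 225^2 = 50625 ≡ 389 (mod 661)
15^8 = (15^4)^2 ≡ 389^2 = 151321 ≡ 613 (mod 661)
15^16 = (15^8)^2 ≡ 613^2 = 375769 ≡ 321 (mod 661)
15^32 = (15^16)^2 ≡ 321^2 = 103041 ≡ 586 (mod 661)
15^50 = 15^32 · 15^16 · 15^2 ≡ 586 · 321 · 225 ≡ 20 (mod 661).

20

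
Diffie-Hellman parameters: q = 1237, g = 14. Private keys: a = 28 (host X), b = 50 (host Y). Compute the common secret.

459

Host X sends A = g^a mod q = 14^28 mod 1237.
14^1 ≡ 14 (mod 1237)
14^2 = (14^1)^2 ≡ 14^2 = 196 ≡ 196 (mod 1237)
14^4 = (14^2)^2 ≡ 196^2 = 38416 ≡ 69 (mod 1237)
14^8 = (14^4)^2 ≡ 69^2 = 4761 ≡ 1050 (mod 1237)
14^16 = (14^8)^2 ≡ 1050^2 = 1102500 ≡ 333 (mod 1237)
14^28 = 14^16 · 14^8 · 14^4 ≡ 333 · 1050 · 69 ≡ 639 (mod 1237).
So A = 639. Host Y then computes K = A^b mod q = 639^50 mod 1237.
639^1 ≡ 639 (mod 1237)
639^2 = (639^1)^2 ≡ 639^2 = 408321 ≡ 111 (mod 1237)
639^4 = (639^2)^2 ≡ 111^2 = 12321 ≡ 1188 (mod 1237)
639^8 = (639^4)^2 ≡ 1188^2 = 1411344 ≡ 1164 (mod 1237)
639^16 = (639^8)^2 ≡ 1164^2 = 1354896 ≡ 381 (mod 1237)
639^32 = (639^16)^2 ≡ 381^2 = 145161 ≡ 432 (mod 1237)
639^50 = 639^32 · 639^16 · 639^2 ≡ 432 · 381 · 111 ≡ 459 (mod 1237).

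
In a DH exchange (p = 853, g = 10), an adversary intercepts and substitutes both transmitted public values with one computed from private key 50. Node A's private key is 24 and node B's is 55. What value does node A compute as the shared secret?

Node A receives an adversary's public value M = 10^50 mod 853 instead of the honest one.
10^1 ≡ 10 (mod 853)
10^2 = (10^1)^2 ≡ 10^2 = 100 ≡ 100 (mod 853)
10^4 = (10^2)^2 ≡ 100^2 = 10000 ≡ 617 (mod 853)
10^8 = (10^4)^2 ≡ 617^2 = 380689 ≡ 251 (mod 853)
10^16 = (10^8)^2 ≡ 251^2 = 63001 ≡ 732 (mod 853)
10^32 = (10^16)^2 ≡ 732^2 = 535824 ≡ 140 (mod 853)
10^50 = 10^32 · 10^16 · 10^2 ≡ 140 · 732 · 100 ≡ 58 (mod 853).
So M = 58. Node A computes K = M^24 mod 853.
58^1 ≡ 58 (mod 853)
58^2 = (58^1)^2 ≡ 58^2 = 3364 ≡ 805 (mod 853)
58^4 = (58^2)^2 ≡ 805^2 = 648025 ≡ 598 (mod 853)
58^8 = (58^4)^2 ≡ 598^2 = 357604 ≡ 197 (mod 853)
58^16 = (58^8)^2 ≡ 197^2 = 38809 ≡ 424 (mod 853)
58^24 = 58^16 · 58^8 ≡ 424 · 197 ≡ 787 (mod 853).

787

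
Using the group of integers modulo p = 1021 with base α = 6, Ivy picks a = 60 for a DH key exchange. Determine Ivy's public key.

227

Public value = 6^60 mod 1021.
6^1 ≡ 6 (mod 1021)
6^2 = (6^1)^2 ≡ 6^2 = 36 ≡ 36 (mod 1021)
6^4 = (6^2)^2 ≡ 36^2 = 1296 ≡ 275 (mod 1021)
6^8 = (6^4)^2 ≡ 275^2 = 75625 ≡ 71 (mod 1021)
6^16 = (6^8)^2 ≡ 71^2 = 5041 ≡ 957 (mod 1021)
6^32 = (6^16)^2 ≡ 957^2 = 915849 ≡ 12 (mod 1021)
6^60 = 6^32 · 6^16 · 6^8 · 6^4 ≡ 12 · 957 · 71 · 275 ≡ 227 (mod 1021).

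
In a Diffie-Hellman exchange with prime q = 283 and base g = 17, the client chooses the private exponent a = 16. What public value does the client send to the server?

11

Public value = 17^16 (mod 283).
17^1 ≡ 17 (mod 283)
17^2 = (17^1)^2 ≡ 17^2 = 289 ≡ 6 (mod 283)
17^4 = (17^2)^2 ≡ 6^2 = 36 ≡ 36 (mod 283)
17^8 = (17^4)^2 ≡ 36^2 = 1296 ≡ 164 (mod 283)
17^16 = (17^8)^2 ≡ 164^2 = 26896 ≡ 11 (mod 283)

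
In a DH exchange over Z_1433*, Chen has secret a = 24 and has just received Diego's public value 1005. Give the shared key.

366

Shared key K = 1005^24 mod 1433.
1005^1 ≡ 1005 (mod 1433)
1005^2 = (1005^1)^2 ≡ 1005^2 = 1010025 ≡ 1193 (mod 1433)
1005^4 = (1005^2)^2 ≡ 1193^2 = 1423249 ≡ 280 (mod 1433)
1005^8 = (1005^4)^2 ≡ 280^2 = 78400 ≡ 1018 (mod 1433)
1005^16 = (1005^8)^2 ≡ 1018^2 = 1036324 ≡ 265 (mod 1433)
1005^24 = 1005^16 · 1005^8 ≡ 265 · 1018 ≡ 366 (mod 1433).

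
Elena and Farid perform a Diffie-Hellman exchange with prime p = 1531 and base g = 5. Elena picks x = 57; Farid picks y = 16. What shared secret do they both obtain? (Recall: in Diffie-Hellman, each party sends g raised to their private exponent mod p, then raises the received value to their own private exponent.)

729

Farid sends B = g^y mod p = 5^16 mod 1531.
5^1 ≡ 5 (mod 1531)
5^2 = (5^1)^2 ≡ 5^2 = 25 ≡ 25 (mod 1531)
5^4 = (5^2)^2 ≡ 25^2 = 625 ≡ 625 (mod 1531)
5^8 = (5^4)^2 ≡ 625^2 = 390625 ≡ 220 (mod 1531)
5^16 = (5^8)^2 ≡ 220^2 = 48400 ≡ 939 (mod 1531)
So B = 939. Elena then computes K = B^x mod p = 939^57 mod 1531.
939^1 ≡ 939 (mod 1531)
939^2 = (939^1)^2 ≡ 939^2 = 881721 ≡ 1396 (mod 1531)
939^4 = (939^2)^2 ≡ 1396^2 = 1948816 ≡ 1384 (mod 1531)
939^8 = (939^4)^2 ≡ 1384^2 = 1915456 ≡ 175 (mod 1531)
939^16 = (939^8)^2 ≡ 175^2 = 30625 ≡ 5 (mod 1531)
939^32 = (939^16)^2 ≡ 5^2 = 25 ≡ 25 (mod 1531)
939^57 = 939^32 · 939^16 · 939^8 · 939^1 ≡ 25 · 5 · 175 · 939 ≡ 729 (mod 1531).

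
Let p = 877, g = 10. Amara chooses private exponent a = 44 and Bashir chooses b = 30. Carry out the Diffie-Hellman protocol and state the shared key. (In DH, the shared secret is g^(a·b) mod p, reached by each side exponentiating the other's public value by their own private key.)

220

Amara sends A = g^a mod p = 10^44 mod 877.
10^1 ≡ 10 (mod 877)
10^2 = (10^1)^2 ≡ 10^2 = 100 ≡ 100 (mod 877)
10^4 = (10^2)^2 ≡ 100^2 = 10000 ≡ 353 (mod 877)
10^8 = (10^4)^2 ≡ 353^2 = 124609 ≡ 75 (mod 877)
10^16 = (10^8)^2 ≡ 75^2 = 5625 ≡ 363 (mod 877)
10^32 = (10^16)^2 ≡ 363^2 = 131769 ≡ 219 (mod 877)
10^44 = 10^32 · 10^8 · 10^4 ≡ 219 · 75 · 353 ≡ 178 (mod 877).
So A = 178. Bashir then computes K = A^b mod p = 178^30 mod 877.
178^1 ≡ 178 (mod 877)
178^2 = (178^1)^2 ≡ 178^2 = 31684 ≡ 112 (mod 877)
178^4 = (178^2)^2 ≡ 112^2 = 12544 ≡ 266 (mod 877)
178^8 = (178^4)^2 ≡ 266^2 = 70756 ≡ 596 (mod 877)
178^16 = (178^8)^2 ≡ 596^2 = 355216 ≡ 31 (mod 877)
178^30 = 178^16 · 178^8 · 178^4 · 178^2 ≡ 31 · 596 · 266 · 112 ≡ 220 (mod 877).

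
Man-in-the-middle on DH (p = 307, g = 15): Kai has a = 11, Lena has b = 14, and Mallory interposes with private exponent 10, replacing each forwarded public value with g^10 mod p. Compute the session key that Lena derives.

Lena receives Mallory's public value M = 15^10 mod 307 instead of the honest one.
15^1 ≡ 15 (mod 307)
15^2 = (15^1)^2 ≡ 15^2 = 225 ≡ 225 (mod 307)
15^4 = (15^2)^2 ≡ 225^2 = 50625 ≡ 277 (mod 307)
15^8 = (15^4)^2 ≡ 277^2 = 76729 ≡ 286 (mod 307)
15^10 = 15^8 · 15^2 ≡ 286 · 225 ≡ 187 (mod 307).
So M = 187. Lena computes K = M^14 mod 307.
187^1 ≡ 187 (mod 307)
187^2 = (187^1)^2 ≡ 187^2 = 34969 ≡ 278 (mod 307)
187^4 = (187^2)^2 ≡ 278^2 = 77284 ≡ 227 (mod 307)
187^8 = (187^4)^2 ≡ 227^2 = 51529 ≡ 260 (mod 307)
187^14 = 187^8 · 187^4 · 187^2 ≡ 260 · 227 · 278 ≡ 252 (mod 307).

252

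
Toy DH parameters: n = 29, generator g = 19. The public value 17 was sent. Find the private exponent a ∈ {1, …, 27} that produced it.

Try successive powers of 19 modulo 29:
19^1 ≡ 19
19^2 ≡ 13
19^3 ≡ 15
19^4 ≡ 24
19^5 ≡ 21
19^6 ≡ 22
19^7 ≡ 12
19^8 ≡ 25
19^9 ≡ 11
19^10 ≡ 6
19^11 ≡ 27
19^12 ≡ 20
19^13 ≡ 3
19^14 ≡ 28
19^15 ≡ 10
19^16 ≡ 16
19^17 ≡ 14
19^18 ≡ 5
19^19 ≡ 8
19^20 ≡ 7
19^21 ≡ 17
Found: a = 21.

21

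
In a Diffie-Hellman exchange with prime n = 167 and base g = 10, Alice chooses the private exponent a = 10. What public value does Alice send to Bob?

Public value = 10^{10} \pmod{167}.
10^1 ≡ 10 (mod 167)
10^2 = (10^1)^2 ≡ 10^2 = 100 ≡ 100 (mod 167)
10^4 = (10^2)^2 ≡ 100^2 = 10000 ≡ 147 (mod 167)
10^8 = (10^4)^2 ≡ 147^2 = 21609 ≡ 66 (mod 167)
10^10 = 10^8 · 10^2 ≡ 66 · 100 ≡ 87 (mod 167).

87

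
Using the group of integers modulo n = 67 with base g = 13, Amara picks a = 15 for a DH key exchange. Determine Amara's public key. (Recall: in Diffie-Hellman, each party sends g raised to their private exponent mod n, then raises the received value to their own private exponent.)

52

Public value = 13^15 mod 67.
13^1 ≡ 13 (mod 67)
13^2 = (13^1)^2 ≡ 13^2 = 169 ≡ 35 (mod 67)
13^4 = (13^2)^2 ≡ 35^2 = 1225 ≡ 19 (mod 67)
13^8 = (13^4)^2 ≡ 19^2 = 361 ≡ 26 (mod 67)
13^15 = 13^8 · 13^4 · 13^2 · 13^1 ≡ 26 · 19 · 35 · 13 ≡ 52 (mod 67).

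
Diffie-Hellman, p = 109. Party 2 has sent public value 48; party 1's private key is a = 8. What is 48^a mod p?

49

Shared key K = 48^8 mod 109.
48^1 ≡ 48 (mod 109)
48^2 = (48^1)^2 ≡ 48^2 = 2304 ≡ 15 (mod 109)
48^4 = (48^2)^2 ≡ 15^2 = 225 ≡ 7 (mod 109)
48^8 = (48^4)^2 ≡ 7^2 = 49 ≡ 49 (mod 109)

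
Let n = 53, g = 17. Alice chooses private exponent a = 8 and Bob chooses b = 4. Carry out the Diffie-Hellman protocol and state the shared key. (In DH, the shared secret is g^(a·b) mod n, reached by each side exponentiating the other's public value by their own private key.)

Alice sends A = g^a mod n = 17^8 mod 53.
17^1 ≡ 17 (mod 53)
17^2 = (17^1)^2 ≡ 17^2 = 289 ≡ 24 (mod 53)
17^4 = (17^2)^2 ≡ 24^2 = 576 ≡ 46 (mod 53)
17^8 = (17^4)^2 ≡ 46^2 = 2116 ≡ 49 (mod 53)
So A = 49. Bob then computes K = A^b mod n = 49^4 mod 53.
49^1 ≡ 49 (mod 53)
49^2 = (49^1)^2 ≡ 49^2 = 2401 ≡ 16 (mod 53)
49^4 = (49^2)^2 ≡ 16^2 = 256 ≡ 44 (mod 53)

44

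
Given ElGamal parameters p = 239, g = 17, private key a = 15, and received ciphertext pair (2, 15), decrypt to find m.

Shared mask s = c₁^a mod p = 2^15 mod 239.
2^1 ≡ 2 (mod 239)
2^2 = (2^1)^2 ≡ 2^2 = 4 ≡ 4 (mod 239)
2^4 = (2^2)^2 ≡ 4^2 = 16 ≡ 16 (mod 239)
2^8 = (2^4)^2 ≡ 16^2 = 256 ≡ 17 (mod 239)
2^15 = 2^8 · 2^4 · 2^2 · 2^1 ≡ 17 · 16 · 4 · 2 ≡ 25 (mod 239).
So s = 25; s⁻¹ ≡ 153 (mod 239).
m = c₂ · s⁻¹ mod 239 = 15 · 153 mod 239 = 144.

144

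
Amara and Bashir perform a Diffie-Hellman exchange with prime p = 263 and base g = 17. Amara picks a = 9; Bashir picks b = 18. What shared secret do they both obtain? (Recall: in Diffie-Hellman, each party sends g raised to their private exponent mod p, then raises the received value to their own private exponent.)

Bashir sends B = g^b mod p = 17^18 mod 263.
17^1 ≡ 17 (mod 263)
17^2 = (17^1)^2 ≡ 17^2 = 289 ≡ 26 (mod 263)
17^4 = (17^2)^2 ≡ 26^2 = 676 ≡ 150 (mod 263)
17^8 = (17^4)^2 ≡ 150^2 = 22500 ≡ 145 (mod 263)
17^16 = (17^8)^2 ≡ 145^2 = 21025 ≡ 248 (mod 263)
17^18 = 17^16 · 17^2 ≡ 248 · 26 ≡ 136 (mod 263).
So B = 136. Amara then computes K = B^a mod p = 136^9 mod 263.
136^1 ≡ 136 (mod 263)
136^2 = (136^1)^2 ≡ 136^2 = 18496 ≡ 86 (mod 263)
136^4 = (136^2)^2 ≡ 86^2 = 7396 ≡ 32 (mod 263)
136^8 = (136^4)^2 ≡ 32^2 = 1024 ≡ 235 (mod 263)
136^9 = 136^8 · 136^1 ≡ 235 · 136 ≡ 137 (mod 263).

137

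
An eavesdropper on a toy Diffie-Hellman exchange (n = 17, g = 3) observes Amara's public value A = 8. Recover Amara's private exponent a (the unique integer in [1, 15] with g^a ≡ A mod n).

10

Try successive powers of 3 modulo 17:
3^1 ≡ 3
3^2 ≡ 9
3^3 ≡ 10
3^4 ≡ 13
3^5 ≡ 5
3^6 ≡ 15
3^7 ≡ 11
3^8 ≡ 16
3^9 ≡ 14
3^10 ≡ 8
Found: a = 10.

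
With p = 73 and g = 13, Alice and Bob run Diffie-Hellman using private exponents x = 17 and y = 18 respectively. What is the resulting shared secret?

46

Alice sends A = g^x mod p = 13^17 mod 73.
13^1 ≡ 13 (mod 73)
13^2 = (13^1)^2 ≡ 13^2 = 169 ≡ 23 (mod 73)
13^4 = (13^2)^2 ≡ 23^2 = 529 ≡ 18 (mod 73)
13^8 = (13^4)^2 ≡ 18^2 = 324 ≡ 32 (mod 73)
13^16 = (13^8)^2 ≡ 32^2 = 1024 ≡ 2 (mod 73)
13^17 = 13^16 · 13^1 ≡ 2 · 13 ≡ 26 (mod 73).
So A = 26. Bob then computes K = A^y mod p = 26^18 mod 73.
26^1 ≡ 26 (mod 73)
26^2 = (26^1)^2 ≡ 26^2 = 676 ≡ 19 (mod 73)
26^4 = (26^2)^2 ≡ 19^2 = 361 ≡ 69 (mod 73)
26^8 = (26^4)^2 ≡ 69^2 = 4761 ≡ 16 (mod 73)
26^16 = (26^8)^2 ≡ 16^2 = 256 ≡ 37 (mod 73)
26^18 = 26^16 · 26^2 ≡ 37 · 19 ≡ 46 (mod 73).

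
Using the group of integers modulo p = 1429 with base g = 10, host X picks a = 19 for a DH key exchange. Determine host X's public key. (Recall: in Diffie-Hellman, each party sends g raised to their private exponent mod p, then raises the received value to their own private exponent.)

976

Public value = 10^{19} \pmod{1429}.
10^1 ≡ 10 (mod 1429)
10^2 = (10^1)^2 ≡ 10^2 = 100 ≡ 100 (mod 1429)
10^4 = (10^2)^2 ≡ 100^2 = 10000 ≡ 1426 (mod 1429)
10^8 = (10^4)^2 ≡ 1426^2 = 2033476 ≡ 9 (mod 1429)
10^16 = (10^8)^2 ≡ 9^2 = 81 ≡ 81 (mod 1429)
10^19 = 10^16 · 10^2 · 10^1 ≡ 81 · 100 · 10 ≡ 976 (mod 1429).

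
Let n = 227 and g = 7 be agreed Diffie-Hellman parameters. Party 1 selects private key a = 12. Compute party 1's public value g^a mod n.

Public value = 7^12 mod 227.
7^1 ≡ 7 (mod 227)
7^2 = (7^1)^2 ≡ 7^2 = 49 ≡ 49 (mod 227)
7^4 = (7^2)^2 ≡ 49^2 = 2401 ≡ 131 (mod 227)
7^8 = (7^4)^2 ≡ 131^2 = 17161 ≡ 136 (mod 227)
7^12 = 7^8 · 7^4 ≡ 136 · 131 ≡ 110 (mod 227).

110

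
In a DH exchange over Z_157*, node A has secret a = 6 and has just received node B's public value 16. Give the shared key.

Shared key K = 16^6 mod 157.
16^1 ≡ 16 (mod 157)
16^2 = (16^1)^2 ≡ 16^2 = 256 ≡ 99 (mod 157)
16^4 = (16^2)^2 ≡ 99^2 = 9801 ≡ 67 (mod 157)
16^6 = 16^4 · 16^2 ≡ 67 · 99 ≡ 39 (mod 157).

39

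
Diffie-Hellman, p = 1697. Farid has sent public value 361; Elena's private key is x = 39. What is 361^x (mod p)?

674

Shared key K = 361^39 mod 1697.
361^1 ≡ 361 (mod 1697)
361^2 = (361^1)^2 ≡ 361^2 = 130321 ≡ 1349 (mod 1697)
361^4 = (361^2)^2 ≡ 1349^2 = 1819801 ≡ 617 (mod 1697)
361^8 = (361^4)^2 ≡ 617^2 = 380689 ≡ 561 (mod 1697)
361^16 = (361^8)^2 ≡ 561^2 = 314721 ≡ 776 (mod 1697)
361^32 = (361^16)^2 ≡ 776^2 = 602176 ≡ 1438 (mod 1697)
361^39 = 361^32 · 361^4 · 361^2 · 361^1 ≡ 1438 · 617 · 1349 · 361 ≡ 674 (mod 1697).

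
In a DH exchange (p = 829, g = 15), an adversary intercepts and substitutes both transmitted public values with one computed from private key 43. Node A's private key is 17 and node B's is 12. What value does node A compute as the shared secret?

603

Node A receives an adversary's public value M = 15^43 mod 829 instead of the honest one.
15^1 ≡ 15 (mod 829)
15^2 = (15^1)^2 ≡ 15^2 = 225 ≡ 225 (mod 829)
15^4 = (15^2)^2 ≡ 225^2 = 50625 ≡ 56 (mod 829)
15^8 = (15^4)^2 ≡ 56^2 = 3136 ≡ 649 (mod 829)
15^16 = (15^8)^2 ≡ 649^2 = 421201 ≡ 69 (mod 829)
15^32 = (15^16)^2 ≡ 69^2 = 4761 ≡ 616 (mod 829)
15^43 = 15^32 · 15^8 · 15^2 · 15^1 ≡ 616 · 649 · 225 · 15 ≡ 548 (mod 829).
So M = 548. Node A computes K = M^17 mod 829.
548^1 ≡ 548 (mod 829)
548^2 = (548^1)^2 ≡ 548^2 = 300304 ≡ 206 (mod 829)
548^4 = (548^2)^2 ≡ 206^2 = 42436 ≡ 157 (mod 829)
548^8 = (548^4)^2 ≡ 157^2 = 24649 ≡ 608 (mod 829)
548^16 = (548^8)^2 ≡ 608^2 = 369664 ≡ 759 (mod 829)
548^17 = 548^16 · 548^1 ≡ 759 · 548 ≡ 603 (mod 829).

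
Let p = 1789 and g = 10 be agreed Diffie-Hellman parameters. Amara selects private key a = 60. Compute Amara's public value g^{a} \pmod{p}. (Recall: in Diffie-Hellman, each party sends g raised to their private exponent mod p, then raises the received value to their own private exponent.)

Public value = 10^{60} \pmod{1789}.
10^1 ≡ 10 (mod 1789)
10^2 = (10^1)^2 ≡ 10^2 = 100 ≡ 100 (mod 1789)
10^4 = (10^2)^2 ≡ 100^2 = 10000 ≡ 1055 (mod 1789)
10^8 = (10^4)^2 ≡ 1055^2 = 1113025 ≡ 267 (mod 1789)
10^16 = (10^8)^2 ≡ 267^2 = 71289 ≡ 1518 (mod 1789)
10^32 = (10^16)^2 ≡ 1518^2 = 2304324 ≡ 92 (mod 1789)
10^60 = 10^32 · 10^16 · 10^8 · 10^4 ≡ 92 · 1518 · 267 · 1055 ≡ 1329 (mod 1789).

1329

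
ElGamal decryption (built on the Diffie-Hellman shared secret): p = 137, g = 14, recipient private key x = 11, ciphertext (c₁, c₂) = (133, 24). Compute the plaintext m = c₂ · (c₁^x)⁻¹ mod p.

Shared mask s = c₁^x mod p = 133^11 mod 137.
133^1 ≡ 133 (mod 137)
133^2 = (133^1)^2 ≡ 133^2 = 17689 ≡ 16 (mod 137)
133^4 = (133^2)^2 ≡ 16^2 = 256 ≡ 119 (mod 137)
133^8 = (133^4)^2 ≡ 119^2 = 14161 ≡ 50 (mod 137)
133^11 = 133^8 · 133^2 · 133^1 ≡ 50 · 16 · 133 ≡ 88 (mod 137).
So s = 88; s⁻¹ ≡ 123 (mod 137).
m = c₂ · s⁻¹ mod 137 = 24 · 123 mod 137 = 75.

75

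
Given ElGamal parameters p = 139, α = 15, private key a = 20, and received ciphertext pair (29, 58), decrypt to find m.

95

Shared mask s = c₁^a mod p = 29^20 mod 139.
29^1 ≡ 29 (mod 139)
29^2 = (29^1)^2 ≡ 29^2 = 841 ≡ 7 (mod 139)
29^4 = (29^2)^2 ≡ 7^2 = 49 ≡ 49 (mod 139)
29^8 = (29^4)^2 ≡ 49^2 = 2401 ≡ 38 (mod 139)
29^16 = (29^8)^2 ≡ 38^2 = 1444 ≡ 54 (mod 139)
29^20 = 29^16 · 29^4 ≡ 54 · 49 ≡ 5 (mod 139).
So s = 5; s⁻¹ ≡ 28 (mod 139).
m = c₂ · s⁻¹ mod 139 = 58 · 28 mod 139 = 95.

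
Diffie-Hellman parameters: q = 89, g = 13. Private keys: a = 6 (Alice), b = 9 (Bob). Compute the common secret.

42

Alice sends A = g^a mod q = 13^6 mod 89.
13^1 ≡ 13 (mod 89)
13^2 = (13^1)^2 ≡ 13^2 = 169 ≡ 80 (mod 89)
13^4 = (13^2)^2 ≡ 80^2 = 6400 ≡ 81 (mod 89)
13^6 = 13^4 · 13^2 ≡ 81 · 80 ≡ 72 (mod 89).
So A = 72. Bob then computes K = A^b mod q = 72^9 mod 89.
72^1 ≡ 72 (mod 89)
72^2 = (72^1)^2 ≡ 72^2 = 5184 ≡ 22 (mod 89)
72^4 = (72^2)^2 ≡ 22^2 = 484 ≡ 39 (mod 89)
72^8 = (72^4)^2 ≡ 39^2 = 1521 ≡ 8 (mod 89)
72^9 = 72^8 · 72^1 ≡ 8 · 72 ≡ 42 (mod 89).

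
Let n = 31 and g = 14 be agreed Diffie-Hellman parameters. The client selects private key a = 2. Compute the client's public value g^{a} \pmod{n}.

10

Public value = 14^{2} \pmod{31}.
14^1 ≡ 14 (mod 31)
14^2 = (14^1)^2 ≡ 14^2 = 196 ≡ 10 (mod 31)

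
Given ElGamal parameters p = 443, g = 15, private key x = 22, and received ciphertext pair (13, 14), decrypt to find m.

Shared mask s = c₁^x mod p = 13^22 mod 443.
13^1 ≡ 13 (mod 443)
13^2 = (13^1)^2 ≡ 13^2 = 169 ≡ 169 (mod 443)
13^4 = (13^2)^2 ≡ 169^2 = 28561 ≡ 209 (mod 443)
13^8 = (13^4)^2 ≡ 209^2 = 43681 ≡ 267 (mod 443)
13^16 = (13^8)^2 ≡ 267^2 = 71289 ≡ 409 (mod 443)
13^22 = 13^16 · 13^4 · 13^2 ≡ 409 · 209 · 169 ≡ 59 (mod 443).
So s = 59; s⁻¹ ≡ 428 (mod 443).
m = c₂ · s⁻¹ mod 443 = 14 · 428 mod 443 = 233.

233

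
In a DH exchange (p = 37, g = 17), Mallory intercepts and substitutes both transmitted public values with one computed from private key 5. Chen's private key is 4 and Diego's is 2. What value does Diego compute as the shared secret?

Diego receives Mallory's public value M = 17^5 mod 37 instead of the honest one.
17^1 ≡ 17 (mod 37)
17^2 = (17^1)^2 ≡ 17^2 = 289 ≡ 30 (mod 37)
17^4 = (17^2)^2 ≡ 30^2 = 900 ≡ 12 (mod 37)
17^5 = 17^4 · 17^1 ≡ 12 · 17 ≡ 19 (mod 37).
So M = 19. Diego computes K = M^2 mod 37.
19^1 ≡ 19 (mod 37)
19^2 = (19^1)^2 ≡ 19^2 = 361 ≡ 28 (mod 37)

28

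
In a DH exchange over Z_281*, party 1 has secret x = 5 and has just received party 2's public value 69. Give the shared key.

242

Shared key K = 69^5 mod 281.
69^1 ≡ 69 (mod 281)
69^2 = (69^1)^2 ≡ 69^2 = 4761 ≡ 265 (mod 281)
69^4 = (69^2)^2 ≡ 265^2 = 70225 ≡ 256 (mod 281)
69^5 = 69^4 · 69^1 ≡ 256 · 69 ≡ 242 (mod 281).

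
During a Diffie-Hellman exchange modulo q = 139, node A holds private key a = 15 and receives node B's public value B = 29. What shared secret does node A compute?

45

Shared key K = 29^15 mod 139.
29^1 ≡ 29 (mod 139)
29^2 = (29^1)^2 ≡ 29^2 = 841 ≡ 7 (mod 139)
29^4 = (29^2)^2 ≡ 7^2 = 49 ≡ 49 (mod 139)
29^8 = (29^4)^2 ≡ 49^2 = 2401 ≡ 38 (mod 139)
29^15 = 29^8 · 29^4 · 29^2 · 29^1 ≡ 38 · 49 · 7 · 29 ≡ 45 (mod 139).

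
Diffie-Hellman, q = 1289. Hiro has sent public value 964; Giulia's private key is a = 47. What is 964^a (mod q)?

1265

Shared key K = 964^47 mod 1289.
964^1 ≡ 964 (mod 1289)
964^2 = (964^1)^2 ≡ 964^2 = 929296 ≡ 1216 (mod 1289)
964^4 = (964^2)^2 ≡ 1216^2 = 1478656 ≡ 173 (mod 1289)
964^8 = (964^4)^2 ≡ 173^2 = 29929 ≡ 282 (mod 1289)
964^16 = (964^8)^2 ≡ 282^2 = 79524 ≡ 895 (mod 1289)
964^32 = (964^16)^2 ≡ 895^2 = 801025 ≡ 556 (mod 1289)
964^47 = 964^32 · 964^8 · 964^4 · 964^2 · 964^1 ≡ 556 · 282 · 173 · 1216 · 964 ≡ 1265 (mod 1289).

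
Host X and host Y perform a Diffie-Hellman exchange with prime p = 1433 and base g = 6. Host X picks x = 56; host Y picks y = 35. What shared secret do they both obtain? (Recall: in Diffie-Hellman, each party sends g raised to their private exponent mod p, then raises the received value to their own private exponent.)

1060

Host X sends A = g^x mod p = 6^56 mod 1433.
6^1 ≡ 6 (mod 1433)
6^2 = (6^1)^2 ≡ 6^2 = 36 ≡ 36 (mod 1433)
6^4 = (6^2)^2 ≡ 36^2 = 1296 ≡ 1296 (mod 1433)
6^8 = (6^4)^2 ≡ 1296^2 = 1679616 ≡ 140 (mod 1433)
6^16 = (6^8)^2 ≡ 140^2 = 19600 ≡ 971 (mod 1433)
6^32 = (6^16)^2 ≡ 971^2 = 942841 ≡ 1360 (mod 1433)
6^56 = 6^32 · 6^16 · 6^8 ≡ 1360 · 971 · 140 ≡ 1338 (mod 1433).
So A = 1338. Host Y then computes K = A^y mod p = 1338^35 mod 1433.
1338^1 ≡ 1338 (mod 1433)
1338^2 = (1338^1)^2 ≡ 1338^2 = 1790244 ≡ 427 (mod 1433)
1338^4 = (1338^2)^2 ≡ 427^2 = 182329 ≡ 338 (mod 1433)
1338^8 = (1338^4)^2 ≡ 338^2 = 114244 ≡ 1037 (mod 1433)
1338^16 = (1338^8)^2 ≡ 1037^2 = 1075369 ≡ 619 (mod 1433)
1338^32 = (1338^16)^2 ≡ 619^2 = 383161 ≡ 550 (mod 1433)
1338^35 = 1338^32 · 1338^2 · 1338^1 ≡ 550 · 427 · 1338 ≡ 1060 (mod 1433).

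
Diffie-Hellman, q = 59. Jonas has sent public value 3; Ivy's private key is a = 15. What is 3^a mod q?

48

Shared key K = 3^15 mod 59.
3^1 ≡ 3 (mod 59)
3^2 = (3^1)^2 ≡ 3^2 = 9 ≡ 9 (mod 59)
3^4 = (3^2)^2 ≡ 9^2 = 81 ≡ 22 (mod 59)
3^8 = (3^4)^2 ≡ 22^2 = 484 ≡ 12 (mod 59)
3^15 = 3^8 · 3^4 · 3^2 · 3^1 ≡ 12 · 22 · 9 · 3 ≡ 48 (mod 59).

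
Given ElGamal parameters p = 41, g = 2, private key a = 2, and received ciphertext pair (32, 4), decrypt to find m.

Shared mask s = c₁^a mod p = 32^2 mod 41.
32^1 ≡ 32 (mod 41)
32^2 = (32^1)^2 ≡ 32^2 = 1024 ≡ 40 (mod 41)
So s = 40; s⁻¹ ≡ 40 (mod 41).
m = c₂ · s⁻¹ mod 41 = 4 · 40 mod 41 = 37.

37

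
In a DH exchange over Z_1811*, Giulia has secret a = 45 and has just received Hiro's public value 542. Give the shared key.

1527

Shared key K = 542^45 mod 1811.
542^1 ≡ 542 (mod 1811)
542^2 = (542^1)^2 ≡ 542^2 = 293764 ≡ 382 (mod 1811)
542^4 = (542^2)^2 ≡ 382^2 = 145924 ≡ 1044 (mod 1811)
542^8 = (542^4)^2 ≡ 1044^2 = 1089936 ≡ 1525 (mod 1811)
542^16 = (542^8)^2 ≡ 1525^2 = 2325625 ≡ 301 (mod 1811)
542^32 = (542^16)^2 ≡ 301^2 = 90601 ≡ 51 (mod 1811)
542^45 = 542^32 · 542^8 · 542^4 · 542^1 ≡ 51 · 1525 · 1044 · 542 ≡ 1527 (mod 1811).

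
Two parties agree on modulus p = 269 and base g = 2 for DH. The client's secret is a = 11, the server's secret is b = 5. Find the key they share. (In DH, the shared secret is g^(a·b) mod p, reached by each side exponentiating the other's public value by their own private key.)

153

The client sends A = g^a mod p = 2^11 mod 269.
2^1 ≡ 2 (mod 269)
2^2 = (2^1)^2 ≡ 2^2 = 4 ≡ 4 (mod 269)
2^4 = (2^2)^2 ≡ 4^2 = 16 ≡ 16 (mod 269)
2^8 = (2^4)^2 ≡ 16^2 = 256 ≡ 256 (mod 269)
2^11 = 2^8 · 2^2 · 2^1 ≡ 256 · 4 · 2 ≡ 165 (mod 269).
So A = 165. The server then computes K = A^b mod p = 165^5 mod 269.
165^1 ≡ 165 (mod 269)
165^2 = (165^1)^2 ≡ 165^2 = 27225 ≡ 56 (mod 269)
165^4 = (165^2)^2 ≡ 56^2 = 3136 ≡ 177 (mod 269)
165^5 = 165^4 · 165^1 ≡ 177 · 165 ≡ 153 (mod 269).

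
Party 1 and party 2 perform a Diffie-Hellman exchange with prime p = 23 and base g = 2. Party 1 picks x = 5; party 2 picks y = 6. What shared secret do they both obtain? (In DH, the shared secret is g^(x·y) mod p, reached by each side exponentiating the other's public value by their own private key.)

3

Party 2 sends B = g^y mod p = 2^6 mod 23.
2^1 ≡ 2 (mod 23)
2^2 = (2^1)^2 ≡ 2^2 = 4 ≡ 4 (mod 23)
2^4 = (2^2)^2 ≡ 4^2 = 16 ≡ 16 (mod 23)
2^6 = 2^4 · 2^2 ≡ 16 · 4 ≡ 18 (mod 23).
So B = 18. Party 1 then computes K = B^x mod p = 18^5 mod 23.
18^1 ≡ 18 (mod 23)
18^2 = (18^1)^2 ≡ 18^2 = 324 ≡ 2 (mod 23)
18^4 = (18^2)^2 ≡ 2^2 = 4 ≡ 4 (mod 23)
18^5 = 18^4 · 18^1 ≡ 4 · 18 ≡ 3 (mod 23).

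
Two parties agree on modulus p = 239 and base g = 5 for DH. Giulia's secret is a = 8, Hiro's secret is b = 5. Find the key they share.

157

Hiro sends B = g^b mod p = 5^5 mod 239.
5^1 ≡ 5 (mod 239)
5^2 = (5^1)^2 ≡ 5^2 = 25 ≡ 25 (mod 239)
5^4 = (5^2)^2 ≡ 25^2 = 625 ≡ 147 (mod 239)
5^5 = 5^4 · 5^1 ≡ 147 · 5 ≡ 18 (mod 239).
So B = 18. Giulia then computes K = B^a mod p = 18^8 mod 239.
18^1 ≡ 18 (mod 239)
18^2 = (18^1)^2 ≡ 18^2 = 324 ≡ 85 (mod 239)
18^4 = (18^2)^2 ≡ 85^2 = 7225 ≡ 55 (mod 239)
18^8 = (18^4)^2 ≡ 55^2 = 3025 ≡ 157 (mod 239)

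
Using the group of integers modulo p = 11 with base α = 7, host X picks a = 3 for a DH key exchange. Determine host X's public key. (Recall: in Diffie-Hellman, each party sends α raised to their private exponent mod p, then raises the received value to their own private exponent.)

2

Public value = 7^3 mod 11.
7^1 ≡ 7 (mod 11)
7^2 = (7^1)^2 ≡ 7^2 = 49 ≡ 5 (mod 11)
7^3 = 7^2 · 7^1 ≡ 5 · 7 ≡ 2 (mod 11).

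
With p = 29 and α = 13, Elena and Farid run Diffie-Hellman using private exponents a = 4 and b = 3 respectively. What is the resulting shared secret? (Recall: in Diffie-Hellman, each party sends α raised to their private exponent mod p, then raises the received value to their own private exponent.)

Elena sends A = α^a mod p = 13^4 mod 29.
13^1 ≡ 13 (mod 29)
13^2 = (13^1)^2 ≡ 13^2 = 169 ≡ 24 (mod 29)
13^4 = (13^2)^2 ≡ 24^2 = 576 ≡ 25 (mod 29)
So A = 25. Farid then computes K = A^b mod p = 25^3 mod 29.
25^1 ≡ 25 (mod 29)
25^2 = (25^1)^2 ≡ 25^2 = 625 ≡ 16 (mod 29)
25^3 = 25^2 · 25^1 ≡ 16 · 25 ≡ 23 (mod 29).

23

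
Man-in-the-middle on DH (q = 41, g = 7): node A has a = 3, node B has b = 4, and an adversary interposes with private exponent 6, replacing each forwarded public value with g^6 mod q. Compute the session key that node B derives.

Node B receives an adversary's public value M = 7^6 mod 41 instead of the honest one.
7^1 ≡ 7 (mod 41)
7^2 = (7^1)^2 ≡ 7^2 = 49 ≡ 8 (mod 41)
7^4 = (7^2)^2 ≡ 8^2 = 64 ≡ 23 (mod 41)
7^6 = 7^4 · 7^2 ≡ 23 · 8 ≡ 20 (mod 41).
So M = 20. Node B computes K = M^4 mod 41.
20^1 ≡ 20 (mod 41)
20^2 = (20^1)^2 ≡ 20^2 = 400 ≡ 31 (mod 41)
20^4 = (20^2)^2 ≡ 31^2 = 961 ≡ 18 (mod 41)

18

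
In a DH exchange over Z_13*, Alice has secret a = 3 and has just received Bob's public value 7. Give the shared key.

5

Shared key K = 7^3 mod 13.
7^1 ≡ 7 (mod 13)
7^2 = (7^1)^2 ≡ 7^2 = 49 ≡ 10 (mod 13)
7^3 = 7^2 · 7^1 ≡ 10 · 7 ≡ 5 (mod 13).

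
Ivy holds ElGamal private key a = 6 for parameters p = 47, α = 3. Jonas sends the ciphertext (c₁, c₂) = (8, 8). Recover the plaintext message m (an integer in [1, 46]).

21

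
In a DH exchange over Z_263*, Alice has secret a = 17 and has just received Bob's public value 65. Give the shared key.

Shared key K = 65^17 mod 263.
65^1 ≡ 65 (mod 263)
65^2 = (65^1)^2 ≡ 65^2 = 4225 ≡ 17 (mod 263)
65^4 = (65^2)^2 ≡ 17^2 = 289 ≡ 26 (mod 263)
65^8 = (65^4)^2 ≡ 26^2 = 676 ≡ 150 (mod 263)
65^16 = (65^8)^2 ≡ 150^2 = 22500 ≡ 145 (mod 263)
65^17 = 65^16 · 65^1 ≡ 145 · 65 ≡ 220 (mod 263).

220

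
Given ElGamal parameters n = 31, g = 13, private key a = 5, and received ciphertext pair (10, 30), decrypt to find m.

Shared mask s = c₁^a mod n = 10^5 mod 31.
10^1 ≡ 10 (mod 31)
10^2 = (10^1)^2 ≡ 10^2 = 100 ≡ 7 (mod 31)
10^4 = (10^2)^2 ≡ 7^2 = 49 ≡ 18 (mod 31)
10^5 = 10^4 · 10^1 ≡ 18 · 10 ≡ 25 (mod 31).
So s = 25; s⁻¹ ≡ 5 (mod 31).
m = c₂ · s⁻¹ mod 31 = 30 · 5 mod 31 = 26.

26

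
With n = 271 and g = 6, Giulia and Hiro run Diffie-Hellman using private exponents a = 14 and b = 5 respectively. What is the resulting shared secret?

Giulia sends A = g^a mod n = 6^14 mod 271.
6^1 ≡ 6 (mod 271)
6^2 = (6^1)^2 ≡ 6^2 = 36 ≡ 36 (mod 271)
6^4 = (6^2)^2 ≡ 36^2 = 1296 ≡ 212 (mod 271)
6^8 = (6^4)^2 ≡ 212^2 = 44944 ≡ 229 (mod 271)
6^14 = 6^8 · 6^4 · 6^2 ≡ 229 · 212 · 36 ≡ 49 (mod 271).
So A = 49. Hiro then computes K = A^b mod n = 49^5 mod 271.
49^1 ≡ 49 (mod 271)
49^2 = (49^1)^2 ≡ 49^2 = 2401 ≡ 233 (mod 271)
49^4 = (49^2)^2 ≡ 233^2 = 54289 ≡ 89 (mod 271)
49^5 = 49^4 · 49^1 ≡ 89 · 49 ≡ 25 (mod 271).

25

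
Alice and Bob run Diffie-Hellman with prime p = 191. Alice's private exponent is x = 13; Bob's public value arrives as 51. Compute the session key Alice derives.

103

Shared key K = 51^13 mod 191.
51^1 ≡ 51 (mod 191)
51^2 = (51^1)^2 ≡ 51^2 = 2601 ≡ 118 (mod 191)
51^4 = (51^2)^2 ≡ 118^2 = 13924 ≡ 172 (mod 191)
51^8 = (51^4)^2 ≡ 172^2 = 29584 ≡ 170 (mod 191)
51^13 = 51^8 · 51^4 · 51^1 ≡ 170 · 172 · 51 ≡ 103 (mod 191).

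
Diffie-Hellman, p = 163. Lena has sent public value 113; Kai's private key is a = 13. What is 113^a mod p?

41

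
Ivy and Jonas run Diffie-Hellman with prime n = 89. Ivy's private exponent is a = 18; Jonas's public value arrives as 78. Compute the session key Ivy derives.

Shared key K = 78^18 mod 89.
78^1 ≡ 78 (mod 89)
78^2 = (78^1)^2 ≡ 78^2 = 6084 ≡ 32 (mod 89)
78^4 = (78^2)^2 ≡ 32^2 = 1024 ≡ 45 (mod 89)
78^8 = (78^4)^2 ≡ 45^2 = 2025 ≡ 67 (mod 89)
78^16 = (78^8)^2 ≡ 67^2 = 4489 ≡ 39 (mod 89)
78^18 = 78^16 · 78^2 ≡ 39 · 32 ≡ 2 (mod 89).

2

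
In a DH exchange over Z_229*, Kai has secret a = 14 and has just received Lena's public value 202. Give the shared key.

Shared key K = 202^14 mod 229.
202^1 ≡ 202 (mod 229)
202^2 = (202^1)^2 ≡ 202^2 = 40804 ≡ 42 (mod 229)
202^4 = (202^2)^2 ≡ 42^2 = 1764 ≡ 161 (mod 229)
202^8 = (202^4)^2 ≡ 161^2 = 25921 ≡ 44 (mod 229)
202^14 = 202^8 · 202^4 · 202^2 ≡ 44 · 161 · 42 ≡ 57 (mod 229).

57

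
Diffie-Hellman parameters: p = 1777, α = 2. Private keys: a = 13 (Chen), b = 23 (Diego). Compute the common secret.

8

Diego sends B = α^b mod p = 2^23 mod 1777.
2^1 ≡ 2 (mod 1777)
2^2 = (2^1)^2 ≡ 2^2 = 4 ≡ 4 (mod 1777)
2^4 = (2^2)^2 ≡ 4^2 = 16 ≡ 16 (mod 1777)
2^8 = (2^4)^2 ≡ 16^2 = 256 ≡ 256 (mod 1777)
2^16 = (2^8)^2 ≡ 256^2 = 65536 ≡ 1564 (mod 1777)
2^23 = 2^16 · 2^4 · 2^2 · 2^1 ≡ 1564 · 16 · 4 · 2 ≡ 1168 (mod 1777).
So B = 1168. Chen then computes K = B^a mod p = 1168^13 mod 1777.
1168^1 ≡ 1168 (mod 1777)
1168^2 = (1168^1)^2 ≡ 1168^2 = 1364224 ≡ 1265 (mod 1777)
1168^4 = (1168^2)^2 ≡ 1265^2 = 1600225 ≡ 925 (mod 1777)
1168^8 = (1168^4)^2 ≡ 925^2 = 855625 ≡ 888 (mod 1777)
1168^13 = 1168^8 · 1168^4 · 1168^1 ≡ 888 · 925 · 1168 ≡ 8 (mod 1777).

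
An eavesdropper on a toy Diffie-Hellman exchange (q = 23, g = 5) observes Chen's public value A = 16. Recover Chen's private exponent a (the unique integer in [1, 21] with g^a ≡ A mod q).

8

Try successive powers of 5 modulo 23:
5^1 ≡ 5
5^2 ≡ 2
5^3 ≡ 10
5^4 ≡ 4
5^5 ≡ 20
5^6 ≡ 8
5^7 ≡ 17
5^8 ≡ 16
Found: a = 8.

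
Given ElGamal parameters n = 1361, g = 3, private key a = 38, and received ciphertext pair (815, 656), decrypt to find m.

1098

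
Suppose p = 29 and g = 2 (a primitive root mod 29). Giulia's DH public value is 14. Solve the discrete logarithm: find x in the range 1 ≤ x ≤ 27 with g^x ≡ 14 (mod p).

Try successive powers of 2 modulo 29:
2^1 ≡ 2
2^2 ≡ 4
2^3 ≡ 8
2^4 ≡ 16
2^5 ≡ 3
2^6 ≡ 6
2^7 ≡ 12
2^8 ≡ 24
2^9 ≡ 19
2^10 ≡ 9
2^11 ≡ 18
2^12 ≡ 7
2^13 ≡ 14
Found: x = 13.

13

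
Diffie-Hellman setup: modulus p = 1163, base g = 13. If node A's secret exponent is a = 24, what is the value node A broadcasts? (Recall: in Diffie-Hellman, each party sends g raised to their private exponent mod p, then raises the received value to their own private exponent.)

Public value = 13^24 mod 1163.
13^1 ≡ 13 (mod 1163)
13^2 = (13^1)^2 ≡ 13^2 = 169 ≡ 169 (mod 1163)
13^4 = (13^2)^2 ≡ 169^2 = 28561 ≡ 649 (mod 1163)
13^8 = (13^4)^2 ≡ 649^2 = 421201 ≡ 195 (mod 1163)
13^16 = (13^8)^2 ≡ 195^2 = 38025 ≡ 809 (mod 1163)
13^24 = 13^16 · 13^8 ≡ 809 · 195 ≡ 750 (mod 1163).

750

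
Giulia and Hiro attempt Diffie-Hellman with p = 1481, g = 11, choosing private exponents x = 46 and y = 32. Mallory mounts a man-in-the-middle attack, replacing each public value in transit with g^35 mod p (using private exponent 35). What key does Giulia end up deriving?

Giulia receives Mallory's public value M = 11^35 mod 1481 instead of the honest one.
11^1 ≡ 11 (mod 1481)
11^2 = (11^1)^2 ≡ 11^2 = 121 ≡ 121 (mod 1481)
11^4 = (11^2)^2 ≡ 121^2 = 14641 ≡ 1312 (mod 1481)
11^8 = (11^4)^2 ≡ 1312^2 = 1721344 ≡ 422 (mod 1481)
11^16 = (11^8)^2 ≡ 422^2 = 178084 ≡ 364 (mod 1481)
11^32 = (11^16)^2 ≡ 364^2 = 132496 ≡ 687 (mod 1481)
11^35 = 11^32 · 11^2 · 11^1 ≡ 687 · 121 · 11 ≡ 620 (mod 1481).
So M = 620. Giulia computes K = M^46 mod 1481.
620^1 ≡ 620 (mod 1481)
620^2 = (620^1)^2 ≡ 620^2 = 384400 ≡ 821 (mod 1481)
620^4 = (620^2)^2 ≡ 821^2 = 674041 ≡ 186 (mod 1481)
620^8 = (620^4)^2 ≡ 186^2 = 34596 ≡ 533 (mod 1481)
620^16 = (620^8)^2 ≡ 533^2 = 284089 ≡ 1218 (mod 1481)
620^32 = (620^16)^2 ≡ 1218^2 = 1483524 ≡ 1043 (mod 1481)
620^46 = 620^32 · 620^8 · 620^4 · 620^2 ≡ 1043 · 533 · 186 · 821 ≡ 1293 (mod 1481).

1293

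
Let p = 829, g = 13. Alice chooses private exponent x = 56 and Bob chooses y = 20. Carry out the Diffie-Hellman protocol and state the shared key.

571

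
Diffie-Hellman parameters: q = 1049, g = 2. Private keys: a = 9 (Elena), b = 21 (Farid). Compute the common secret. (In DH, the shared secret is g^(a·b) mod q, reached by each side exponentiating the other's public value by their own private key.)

122

Farid sends B = g^b mod q = 2^21 mod 1049.
2^1 ≡ 2 (mod 1049)
2^2 = (2^1)^2 ≡ 2^2 = 4 ≡ 4 (mod 1049)
2^4 = (2^2)^2 ≡ 4^2 = 16 ≡ 16 (mod 1049)
2^8 = (2^4)^2 ≡ 16^2 = 256 ≡ 256 (mod 1049)
2^16 = (2^8)^2 ≡ 256^2 = 65536 ≡ 498 (mod 1049)
2^21 = 2^16 · 2^4 · 2^1 ≡ 498 · 16 · 2 ≡ 201 (mod 1049).
So B = 201. Elena then computes K = B^a mod q = 201^9 mod 1049.
201^1 ≡ 201 (mod 1049)
201^2 = (201^1)^2 ≡ 201^2 = 40401 ≡ 539 (mod 1049)
201^4 = (201^2)^2 ≡ 539^2 = 290521 ≡ 997 (mod 1049)
201^8 = (201^4)^2 ≡ 997^2 = 994009 ≡ 606 (mod 1049)
201^9 = 201^8 · 201^1 ≡ 606 · 201 ≡ 122 (mod 1049).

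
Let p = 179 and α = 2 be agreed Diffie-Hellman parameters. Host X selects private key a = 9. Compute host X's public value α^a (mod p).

Public value = 2^9 (mod 179).
2^1 ≡ 2 (mod 179)
2^2 = (2^1)^2 ≡ 2^2 = 4 ≡ 4 (mod 179)
2^4 = (2^2)^2 ≡ 4^2 = 16 ≡ 16 (mod 179)
2^8 = (2^4)^2 ≡ 16^2 = 256 ≡ 77 (mod 179)
2^9 = 2^8 · 2^1 ≡ 77 · 2 ≡ 154 (mod 179).

154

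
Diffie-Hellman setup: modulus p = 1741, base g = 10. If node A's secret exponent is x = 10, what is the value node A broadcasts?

Public value = 10^10 (mod 1741).
10^1 ≡ 10 (mod 1741)
10^2 = (10^1)^2 ≡ 10^2 = 100 ≡ 100 (mod 1741)
10^4 = (10^2)^2 ≡ 100^2 = 10000 ≡ 1295 (mod 1741)
10^8 = (10^4)^2 ≡ 1295^2 = 1677025 ≡ 442 (mod 1741)
10^10 = 10^8 · 10^2 ≡ 442 · 100 ≡ 675 (mod 1741).

675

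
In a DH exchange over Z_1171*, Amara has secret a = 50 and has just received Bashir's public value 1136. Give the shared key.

Shared key K = 1136^50 mod 1171.
1136^1 ≡ 1136 (mod 1171)
1136^2 = (1136^1)^2 ≡ 1136^2 = 1290496 ≡ 54 (mod 1171)
1136^4 = (1136^2)^2 ≡ 54^2 = 2916 ≡ 574 (mod 1171)
1136^8 = (1136^4)^2 ≡ 574^2 = 329476 ≡ 425 (mod 1171)
1136^16 = (1136^8)^2 ≡ 425^2 = 180625 ≡ 291 (mod 1171)
1136^32 = (1136^16)^2 ≡ 291^2 = 84681 ≡ 369 (mod 1171)
1136^50 = 1136^32 · 1136^16 · 1136^2 ≡ 369 · 291 · 54 ≡ 845 (mod 1171).

845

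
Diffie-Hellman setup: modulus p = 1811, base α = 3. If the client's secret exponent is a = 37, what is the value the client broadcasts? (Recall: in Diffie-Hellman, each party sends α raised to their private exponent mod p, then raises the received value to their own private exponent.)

218

Public value = 3^37 mod 1811.
3^1 ≡ 3 (mod 1811)
3^2 = (3^1)^2 ≡ 3^2 = 9 ≡ 9 (mod 1811)
3^4 = (3^2)^2 ≡ 9^2 = 81 ≡ 81 (mod 1811)
3^8 = (3^4)^2 ≡ 81^2 = 6561 ≡ 1128 (mod 1811)
3^16 = (3^8)^2 ≡ 1128^2 = 1272384 ≡ 1062 (mod 1811)
3^32 = (3^16)^2 ≡ 1062^2 = 1127844 ≡ 1402 (mod 1811)
3^37 = 3^32 · 3^4 · 3^1 ≡ 1402 · 81 · 3 ≡ 218 (mod 1811).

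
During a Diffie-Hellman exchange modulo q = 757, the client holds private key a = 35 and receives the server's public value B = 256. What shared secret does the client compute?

Shared key K = 256^35 mod 757.
256^1 ≡ 256 (mod 757)
256^2 = (256^1)^2 ≡ 256^2 = 65536 ≡ 434 (mod 757)
256^4 = (256^2)^2 ≡ 434^2 = 188356 ≡ 620 (mod 757)
256^8 = (256^4)^2 ≡ 620^2 = 384400 ≡ 601 (mod 757)
256^16 = (256^8)^2 ≡ 601^2 = 361201 ≡ 112 (mod 757)
256^32 = (256^16)^2 ≡ 112^2 = 12544 ≡ 432 (mod 757)
256^35 = 256^32 · 256^2 · 256^1 ≡ 432 · 434 · 256 ≡ 100 (mod 757).

100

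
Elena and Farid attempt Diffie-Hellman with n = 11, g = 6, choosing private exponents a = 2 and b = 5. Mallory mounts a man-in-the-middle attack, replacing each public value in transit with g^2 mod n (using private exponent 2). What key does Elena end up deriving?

9

Elena receives Mallory's public value M = 6^2 mod 11 instead of the honest one.
6^1 ≡ 6 (mod 11)
6^2 = (6^1)^2 ≡ 6^2 = 36 ≡ 3 (mod 11)
So M = 3. Elena computes K = M^2 mod 11.
3^1 ≡ 3 (mod 11)
3^2 = (3^1)^2 ≡ 3^2 = 9 ≡ 9 (mod 11)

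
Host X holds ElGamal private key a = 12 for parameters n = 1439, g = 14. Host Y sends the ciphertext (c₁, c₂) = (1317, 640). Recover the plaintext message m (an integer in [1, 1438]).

Shared mask s = c₁^a mod n = 1317^12 mod 1439.
1317^1 ≡ 1317 (mod 1439)
1317^2 = (1317^1)^2 ≡ 1317^2 = 1734489 ≡ 494 (mod 1439)
1317^4 = (1317^2)^2 ≡ 494^2 = 244036 ≡ 845 (mod 1439)
1317^8 = (1317^4)^2 ≡ 845^2 = 714025 ≡ 281 (mod 1439)
1317^12 = 1317^8 · 1317^4 ≡ 281 · 845 ≡ 10 (mod 1439).
So s = 10; s⁻¹ ≡ 144 (mod 1439).
m = c₂ · s⁻¹ mod 1439 = 640 · 144 mod 1439 = 64.

64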